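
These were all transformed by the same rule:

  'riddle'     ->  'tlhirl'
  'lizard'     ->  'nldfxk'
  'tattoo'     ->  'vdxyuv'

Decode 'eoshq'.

clock

In riddle: r→t is +2, i→l is +3, d→h is +4, d→i is +5 — the shift increases by 1 each position. Letter i (0-indexed) is shifted by i+2, so successive shifts are 2, 3, 4, ….
Undoing it on eoshq: e−2=c, o−3=l, s−4=o, h−5=c, q−6=k.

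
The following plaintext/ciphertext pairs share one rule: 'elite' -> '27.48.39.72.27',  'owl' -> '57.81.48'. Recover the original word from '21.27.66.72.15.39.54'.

certain

Each letter becomes 3×(its alphabet position, a=1..z=26) + 12.
Decoding 21.27.66.72.15.39.54: 21→(21−12)÷3=3=c, 27→(27−12)÷3=5=e, 66→(66−12)÷3=18=r, 72→(72−12)÷3=20=t, 15→(15−12)÷3=1=a, 39→(39−12)÷3=9=i, 54→(54−12)÷3=14=n.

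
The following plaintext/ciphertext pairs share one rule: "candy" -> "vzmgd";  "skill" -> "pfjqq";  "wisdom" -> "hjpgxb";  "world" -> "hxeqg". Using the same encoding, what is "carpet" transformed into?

c(2)→v(21) and a(0)→z(25) fit y≡11x+25 (mod 26); the inverse of 11 mod 26 is 19. Treating letters as 0–25, the rule is x ↦ 11x + 25 (mod 26).
On carpet: c(2)→11·2+25≡21=v; a(0)→11·0+25≡25=z; r(17)→11·17+25≡4=e; p(15)→11·15+25≡8=i; e(4)→11·4+25≡17=r; t(19)→11·19+25≡0=a (all mod 26).

vzeira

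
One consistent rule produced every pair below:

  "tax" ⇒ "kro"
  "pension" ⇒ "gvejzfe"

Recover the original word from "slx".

bug

Compare letters: t→k is +17, a→r is +17, x→o is +17 — a constant shift. This is a Caesar cipher with shift 17.
Reversing it on slx: s−17=b, l−17=u, x−17=g.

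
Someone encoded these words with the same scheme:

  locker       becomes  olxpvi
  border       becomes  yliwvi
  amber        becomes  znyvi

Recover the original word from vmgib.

Each pair mirrors across the alphabet (l↔o, o↔l, c↔x): positions sum to 25. This is the alphabet-reversal cipher (Atbash): a becomes z, b becomes y, etc.
Decoding vmgib: v↔e, m↔n, g↔t, i↔r, b↔y.

entry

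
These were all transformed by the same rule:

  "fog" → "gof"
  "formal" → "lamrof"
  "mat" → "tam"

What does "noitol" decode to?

lotion

The output letters match the input read backwards: fog reversed is gof. It's just the letters in reverse order.
Reversing it on noitol: then reverse → lotion.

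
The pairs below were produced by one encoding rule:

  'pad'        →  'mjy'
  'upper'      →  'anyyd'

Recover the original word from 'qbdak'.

brush

The output letters match the input read backwards, each shifted +9: pad reversed is dap. Two steps: reverse the string, then apply a Caesar shift of +9.
Reversing it on qbdak: shift back: q−9=h, b−9=s, d−9=u, a−9=r, k−9=b → hsurb; then reverse → brush.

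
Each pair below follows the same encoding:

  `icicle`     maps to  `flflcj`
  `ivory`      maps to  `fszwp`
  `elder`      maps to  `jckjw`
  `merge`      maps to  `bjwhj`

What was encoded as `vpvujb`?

system

i(8)→f(5) and c(2)→l(11) fit y≡25x+13 (mod 26); the inverse of 25 mod 26 is 25. This is an affine cipher: with a=0,…,z=25, each position x becomes (25x+13) mod 26.
Undoing it on vpvujb: v(21)→25·(21−13)≡18=s; p(15)→25·(15−13)≡24=y; v(21)→25·(21−13)≡18=s; u(20)→25·(20−13)≡19=t; j(9)→25·(9−13)≡4=e; b(1)→25·(1−13)≡12=m (all mod 26).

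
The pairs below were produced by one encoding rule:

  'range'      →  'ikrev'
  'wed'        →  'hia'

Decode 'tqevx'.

The word is reversed, then every letter is shifted forward by 4.
Reversing it on tqevx: shift back: t−4=p, q−4=m, e−4=a, v−4=r, x−4=t → pmart; then reverse → tramp.

tramp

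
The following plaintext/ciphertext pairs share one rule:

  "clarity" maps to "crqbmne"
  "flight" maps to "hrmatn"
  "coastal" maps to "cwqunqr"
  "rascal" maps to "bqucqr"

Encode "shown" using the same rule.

c(2)→c(2) and l(11)→r(17) fit y≡19x+16 (mod 26); the inverse of 19 mod 26 is 11. Each letter's alphabet position (a=0..z=25) is mapped through 19·x+16 mod 26 — an affine cipher.
For shown: s(18)→19·18+16≡20=u; h(7)→19·7+16≡19=t; o(14)→19·14+16≡22=w; w(22)→19·22+16≡18=s; n(13)→19·13+16≡3=d (all mod 26).

utwsd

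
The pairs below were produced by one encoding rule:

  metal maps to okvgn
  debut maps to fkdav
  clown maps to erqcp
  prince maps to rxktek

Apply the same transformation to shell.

Shifts by position in metal: pos 0: m→o (+2), pos 1: e→k (+6), pos 2: t→v (+2), pos 3: a→g (+6) — repeating every 2. A repeating key of period 2 is used — shifts +2, +6 over and over.
Applying it to shell: s+2=u, h+6=n, e+2=g, l+6=r, l+2=n.

ungrn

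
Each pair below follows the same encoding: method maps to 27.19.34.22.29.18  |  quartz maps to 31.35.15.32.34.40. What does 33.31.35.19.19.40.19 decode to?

m is letter #13 and maps to 27: an offset of 14. Letters become their 1-based position plus 14 (so a→15, b→16, …).
Undoing it on 33.31.35.19.19.40.19: 33→(33−14)÷1=19=s, 31→(31−14)÷1=17=q, 35→(35−14)÷1=21=u, 19→(19−14)÷1=5=e, 19→(19−14)÷1=5=e, 40→(40−14)÷1=26=z, 19→(19−14)÷1=5=e.

squeeze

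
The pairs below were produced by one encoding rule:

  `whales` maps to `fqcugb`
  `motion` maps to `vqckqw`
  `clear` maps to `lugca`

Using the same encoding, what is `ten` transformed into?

cgw

The rule splits by letter class: vowels +2, consonants +9.
For ten: t(cons)+9=c, e(vowel)+2=g, n(cons)+9=w.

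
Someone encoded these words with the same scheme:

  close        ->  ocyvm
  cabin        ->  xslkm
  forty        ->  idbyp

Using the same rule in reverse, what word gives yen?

duo

The output letters match the input read backwards, each shifted +10: close reversed is esolc. Two steps: reverse the string, then apply a Caesar shift of +10.
Decoding yen: shift back: y−10=o, e−10=u, n−10=d → oud; then reverse → duo.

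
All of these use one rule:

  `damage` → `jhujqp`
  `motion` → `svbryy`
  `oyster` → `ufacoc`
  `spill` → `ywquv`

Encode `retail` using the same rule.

xlbjsw

In damage: d→j is +6, a→h is +7, m→u is +8, a→j is +9 — the shift increases by 1 each position. Letter i (0-indexed) is shifted by i+6, so successive shifts are 6, 7, 8, ….
For retail: r+6=x, e+7=l, t+8=b, a+9=j, i+10=s, l+11=w.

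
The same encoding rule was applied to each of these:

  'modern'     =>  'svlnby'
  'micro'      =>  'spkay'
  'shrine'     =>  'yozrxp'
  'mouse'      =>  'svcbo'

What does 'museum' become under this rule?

In modern: m→s is +6, o→v is +7, d→l is +8, e→n is +9 — the shift increases by 1 each position. Each letter shifts forward by (position + 6), i.e. 6, 7, 8, … — the shift grows by one for each successive letter.
On museum: m+6=s, u+7=b, s+8=a, e+9=n, u+10=e, m+11=x.

sbanex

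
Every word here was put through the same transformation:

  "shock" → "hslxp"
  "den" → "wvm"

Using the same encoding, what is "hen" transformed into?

svm

Letters are reflected about the middle of the alphabet (position → 25−position): Atbash.
Applying it to hen: h↔s, e↔v, n↔m.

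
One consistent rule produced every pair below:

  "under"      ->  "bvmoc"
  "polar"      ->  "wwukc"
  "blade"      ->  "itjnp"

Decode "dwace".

worst

Each letter shifts forward by (position + 7), i.e. 7, 8, 9, … — the shift grows by one for each successive letter.
Undoing it on dwace: d−7=w, w−8=o, a−9=r, c−10=s, e−11=t.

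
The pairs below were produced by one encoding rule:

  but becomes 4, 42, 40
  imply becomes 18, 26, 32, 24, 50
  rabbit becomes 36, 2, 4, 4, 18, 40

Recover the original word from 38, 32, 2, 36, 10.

spare

Each letter becomes 2×(its alphabet position, a=1..z=26).
Undoing it on 38, 32, 2, 36, 10: 38→(38−0)÷2=19=s, 32→(32−0)÷2=16=p, 2→(2−0)÷2=1=a, 36→(36−0)÷2=18=r, 10→(10−0)÷2=5=e.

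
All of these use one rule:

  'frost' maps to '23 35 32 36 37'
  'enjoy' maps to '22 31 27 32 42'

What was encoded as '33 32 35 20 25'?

porch

f is letter #6 and maps to 23: an offset of 17. Letters become their 1-based position plus 17 (so a→18, b→19, …).
Undoing it on 33 32 35 20 25: 33→(33−17)÷1=16=p, 32→(32−17)÷1=15=o, 35→(35−17)÷1=18=r, 20→(20−17)÷1=3=c, 25→(25−17)÷1=8=h.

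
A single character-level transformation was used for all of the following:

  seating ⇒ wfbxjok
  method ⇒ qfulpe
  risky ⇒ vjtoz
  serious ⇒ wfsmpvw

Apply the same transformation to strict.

Shifts by position in seating: pos 0: s→w (+4), pos 1: e→f (+1), pos 2: a→b (+1), pos 3: t→x (+4), pos 4: i→j (+1), pos 5: n→o (+1) — repeating every 3. It's a Vigenère-style cipher with numeric key [4,1,1]: position i shifts by key[i mod 3].
For strict: s+4=w, t+1=u, r+1=s, i+4=m, c+1=d, t+1=u.

wusmdu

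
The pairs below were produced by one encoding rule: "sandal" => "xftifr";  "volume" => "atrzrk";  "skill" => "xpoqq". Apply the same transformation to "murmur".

rzxrzx

Shifts by position in sandal: pos 0: s→x (+5), pos 1: a→f (+5), pos 2: n→t (+6), pos 3: d→i (+5), pos 4: a→f (+5), pos 5: l→r (+6) — repeating every 3. The shifts repeat in a cycle of length 3: positions 0,1,… shift by +5, +5, +6, then the pattern repeats.
On murmur: m+5=r, u+5=z, r+6=x, m+5=r, u+5=z, r+6=x.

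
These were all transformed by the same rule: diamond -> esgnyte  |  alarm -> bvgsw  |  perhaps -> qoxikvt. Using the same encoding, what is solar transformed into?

A repeating key of period 3 is used — shifts +1, +10, +6 over and over.
Applying it to solar: s+1=t, o+10=y, l+6=r, a+1=b, r+10=b.

tyrbb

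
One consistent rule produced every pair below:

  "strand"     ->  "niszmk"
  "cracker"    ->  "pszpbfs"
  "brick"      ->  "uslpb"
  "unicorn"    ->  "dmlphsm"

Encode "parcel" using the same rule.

czspfw

s(18)→n(13) and t(19)→i(8) fit y≡21x+25 (mod 26); the inverse of 21 mod 26 is 5. Treating letters as 0–25, the rule is x ↦ 21x + 25 (mod 26).
For parcel: p(15)→21·15+25≡2=c; a(0)→21·0+25≡25=z; r(17)→21·17+25≡18=s; c(2)→21·2+25≡15=p; e(4)→21·4+25≡5=f; l(11)→21·11+25≡22=w (all mod 26).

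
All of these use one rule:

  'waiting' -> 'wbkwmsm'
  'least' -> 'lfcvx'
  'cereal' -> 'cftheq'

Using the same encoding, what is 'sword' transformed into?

In waiting: w→w is +0, a→b is +1, i→k is +2, t→w is +3 — the shift increases by 1 each position. Letter i (0-indexed) is shifted by i+0, so successive shifts are 0, 1, 2, ….
On sword: s+0=s, w+1=x, o+2=q, r+3=u, d+4=h.

sxquh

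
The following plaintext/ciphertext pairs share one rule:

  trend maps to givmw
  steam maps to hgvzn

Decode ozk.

lap

Each pair mirrors across the alphabet (t↔g, r↔i, e↔v): positions sum to 25. Each letter is replaced by its mirror in the alphabet: a↔z, b↔y, c↔x, and so on (the Atbash cipher).
Decoding ozk: o↔l, z↔a, k↔p.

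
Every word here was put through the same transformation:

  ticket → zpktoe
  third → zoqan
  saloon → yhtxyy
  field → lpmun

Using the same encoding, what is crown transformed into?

Letter i (0-indexed) is shifted by i+6, so successive shifts are 6, 7, 8, ….
Applying it to crown: c+6=i, r+7=y, o+8=w, w+9=f, n+10=x.

iywfx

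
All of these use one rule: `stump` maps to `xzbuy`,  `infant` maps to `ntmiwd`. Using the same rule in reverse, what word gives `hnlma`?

In stump: s→x is +5, t→z is +6, u→b is +7, m→u is +8 — the shift increases by 1 each position. Letter i (0-indexed) is shifted by i+5, so successive shifts are 5, 6, 7, ….
Reversing it on hnlma: h−5=c, n−6=h, l−7=e, m−8=e, a−9=r.

cheer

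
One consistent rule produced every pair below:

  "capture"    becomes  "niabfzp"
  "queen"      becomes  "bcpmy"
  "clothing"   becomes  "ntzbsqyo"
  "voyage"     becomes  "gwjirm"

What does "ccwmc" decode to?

ruler

Shifts by position in capture: pos 0: c→n (+11), pos 1: a→i (+8), pos 2: p→a (+11), pos 3: t→b (+8) — repeating every 2. It's a Vigenère-style cipher with numeric key [11,8]: position i shifts by key[i mod 2].
Undoing it on ccwmc: c−11=r, c−8=u, w−11=l, m−8=e, c−11=r.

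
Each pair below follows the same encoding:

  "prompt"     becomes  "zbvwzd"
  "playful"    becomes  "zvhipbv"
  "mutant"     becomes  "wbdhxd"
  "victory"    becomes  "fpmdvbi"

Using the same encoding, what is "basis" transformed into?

The shift depends on letter class: consonant p→z is +10, but vowel o→v is +7. Two shifts are in play — +7 for a/e/i/o/u, +10 for every other letter.
For basis: b(cons)+10=l, a(vowel)+7=h, s(cons)+10=c, i(vowel)+7=p, s(cons)+10=c.

lhcpc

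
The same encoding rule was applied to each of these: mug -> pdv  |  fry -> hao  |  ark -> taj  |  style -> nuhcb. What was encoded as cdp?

The output letters match the input read backwards, each shifted +9: mug reversed is gum. Two steps: reverse the string, then apply a Caesar shift of +9.
Undoing it on cdp: shift back: c−9=t, d−9=u, p−9=g → tug; then reverse → gut.

gut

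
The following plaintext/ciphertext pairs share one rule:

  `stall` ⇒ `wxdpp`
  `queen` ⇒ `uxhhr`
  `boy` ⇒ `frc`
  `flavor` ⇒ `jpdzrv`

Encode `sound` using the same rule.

The shift depends on letter class: consonant s→w is +4, but vowel a→d is +3. The rule splits by letter class: vowels +3, consonants +4.
Applying it to sound: s(cons)+4=w, o(vowel)+3=r, u(vowel)+3=x, n(cons)+4=r, d(cons)+4=h.

wrxrh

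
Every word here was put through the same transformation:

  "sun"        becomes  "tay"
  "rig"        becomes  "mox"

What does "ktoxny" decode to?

shrine

The output letters match the input read backwards, each shifted +6: sun reversed is nus. The word is reversed, then every letter is shifted forward by 6.
Undoing it on ktoxny: shift back: k−6=e, t−6=n, o−6=i, x−6=r, n−6=h, y−6=s → enirhs; then reverse → shrine.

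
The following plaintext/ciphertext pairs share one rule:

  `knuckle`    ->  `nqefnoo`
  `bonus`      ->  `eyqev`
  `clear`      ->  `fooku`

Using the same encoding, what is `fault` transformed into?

The shift depends on letter class: consonant k→n is +3, but vowel u→e is +10. Two shifts are in play — +10 for a/e/i/o/u, +3 for every other letter.
On fault: f(cons)+3=i, a(vowel)+10=k, u(vowel)+10=e, l(cons)+3=o, t(cons)+3=w.

ikeow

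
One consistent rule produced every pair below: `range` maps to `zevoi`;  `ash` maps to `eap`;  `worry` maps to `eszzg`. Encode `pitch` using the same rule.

xmbkp

The shift depends on letter class: consonant r→z is +8, but vowel a→e is +4. The rule splits by letter class: vowels +4, consonants +8.
On pitch: p(cons)+8=x, i(vowel)+4=m, t(cons)+8=b, c(cons)+8=k, h(cons)+8=p.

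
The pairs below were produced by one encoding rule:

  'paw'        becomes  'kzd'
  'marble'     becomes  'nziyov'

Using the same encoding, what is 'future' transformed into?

ufgfiv

Each pair mirrors across the alphabet (p↔k, a↔z, w↔d): positions sum to 25. Letters are reflected about the middle of the alphabet (position → 25−position): Atbash.
Applying it to future: f↔u, u↔f, t↔g, u↔f, r↔i, e↔v.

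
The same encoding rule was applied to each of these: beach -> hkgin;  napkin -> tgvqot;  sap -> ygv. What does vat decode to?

pun

Compare letters: b→h is +6, e→k is +6, a→g is +6 — a constant shift. Every letter moves 6 places later in the alphabet, wrapping around z→a.
Reversing it on vat: v−6=p, a−6=u, t−6=n.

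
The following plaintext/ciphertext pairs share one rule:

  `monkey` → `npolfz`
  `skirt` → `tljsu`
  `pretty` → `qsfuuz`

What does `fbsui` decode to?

Compare letters: m→n is +1, o→p is +1, n→o is +1 — a constant shift. Each letter is shifted forward by 1 in the alphabet (a Caesar shift of +1).
Decoding fbsui: f−1=e, b−1=a, s−1=r, u−1=t, i−1=h.

earth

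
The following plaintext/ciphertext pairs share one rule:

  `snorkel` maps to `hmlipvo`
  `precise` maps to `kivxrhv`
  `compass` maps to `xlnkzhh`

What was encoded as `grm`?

tin

Each pair mirrors across the alphabet (s↔h, n↔m, o↔l): positions sum to 25. This is the alphabet-reversal cipher (Atbash): a becomes z, b becomes y, etc.
Reversing it on grm: g↔t, r↔i, m↔n.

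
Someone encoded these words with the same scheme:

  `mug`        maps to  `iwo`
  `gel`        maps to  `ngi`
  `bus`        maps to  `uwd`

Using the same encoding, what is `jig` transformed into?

The output letters match the input read backwards, each shifted +2: mug reversed is gum. The word is reversed, then every letter is shifted forward by 2.
On jig: reverse → gij; then shift: g+2=i, i+2=k, j+2=l.

ikl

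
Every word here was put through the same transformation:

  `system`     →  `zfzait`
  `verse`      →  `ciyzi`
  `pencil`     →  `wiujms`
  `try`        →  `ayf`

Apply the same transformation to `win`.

dmu

The shift depends on letter class: consonant s→z is +7, but vowel e→i is +4. Two shifts are in play — +4 for a/e/i/o/u, +7 for every other letter.
On win: w(cons)+7=d, i(vowel)+4=m, n(cons)+7=u.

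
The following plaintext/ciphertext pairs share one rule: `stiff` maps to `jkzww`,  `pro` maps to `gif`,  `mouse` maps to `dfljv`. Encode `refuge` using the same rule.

Compare letters: s→j is +17, t→k is +17, i→z is +17 — a constant shift. This is a Caesar cipher with shift 17.
For refuge: r+17=i, e+17=v, f+17=w, u+17=l, g+17=x, e+17=v.

ivwlxv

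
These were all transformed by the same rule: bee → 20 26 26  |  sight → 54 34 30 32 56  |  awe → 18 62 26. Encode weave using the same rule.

The formula is n = 2×(alphabet index, a=1) + 16.
Applying it to weave: w=23→62, e=5→26, a=1→18, v=22→60, e=5→26.

62 26 18 60 26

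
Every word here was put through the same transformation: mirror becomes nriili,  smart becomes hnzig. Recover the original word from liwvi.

Each pair mirrors across the alphabet (m↔n, i↔r, r↔i): positions sum to 25. This is the alphabet-reversal cipher (Atbash): a becomes z, b becomes y, etc.
Reversing it on liwvi: l↔o, i↔r, w↔d, v↔e, i↔r.

order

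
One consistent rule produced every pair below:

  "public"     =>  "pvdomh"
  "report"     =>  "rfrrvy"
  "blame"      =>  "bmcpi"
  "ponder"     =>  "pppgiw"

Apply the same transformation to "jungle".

In public: p→p is +0, u→v is +1, b→d is +2, l→o is +3 — the shift increases by 1 each position. The shift increases by 1 at each position, starting from +0: 0, 1, 2, ….
Applying it to jungle: j+0=j, u+1=v, n+2=p, g+3=j, l+4=p, e+5=j.

jvpjpj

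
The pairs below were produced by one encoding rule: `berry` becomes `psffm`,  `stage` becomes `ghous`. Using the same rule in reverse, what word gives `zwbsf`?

Compare letters: b→p is +14, e→s is +14, r→f is +14 — a constant shift. This is a Caesar cipher with shift 14.
Undoing it on zwbsf: z−14=l, w−14=i, b−14=n, s−14=e, f−14=r.

liner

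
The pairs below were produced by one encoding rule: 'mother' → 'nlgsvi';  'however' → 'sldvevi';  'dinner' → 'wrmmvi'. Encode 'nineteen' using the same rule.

mrmvgvvm

Letters are reflected about the middle of the alphabet (position → 25−position): Atbash.
On nineteen: n↔m, i↔r, n↔m, e↔v, t↔g, e↔v, e↔v, n↔m.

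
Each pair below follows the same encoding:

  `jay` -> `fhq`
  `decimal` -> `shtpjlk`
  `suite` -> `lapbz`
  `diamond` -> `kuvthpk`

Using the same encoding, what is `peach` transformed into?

ojhlw

The output letters match the input read backwards, each shifted +7: jay reversed is yaj. The word is reversed, then every letter is shifted forward by 7.
For peach: reverse → hcaep; then shift: h+7=o, c+7=j, a+7=h, e+7=l, p+7=w.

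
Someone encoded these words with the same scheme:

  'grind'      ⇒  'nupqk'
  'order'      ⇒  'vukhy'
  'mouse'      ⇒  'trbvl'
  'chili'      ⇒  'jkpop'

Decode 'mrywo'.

forth

A repeating key of period 2 is used — shifts +7, +3 over and over.
Reversing it on mrywo: m−7=f, r−3=o, y−7=r, w−3=t, o−7=h.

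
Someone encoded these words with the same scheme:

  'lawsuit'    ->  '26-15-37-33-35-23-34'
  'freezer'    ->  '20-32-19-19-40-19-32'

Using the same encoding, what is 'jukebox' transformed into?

l is letter #12 and maps to 26: an offset of 14. Each letter is replaced by its alphabet position (a=1..z=26) + 14.
For jukebox: j=10→24, u=21→35, k=11→25, e=5→19, b=2→16, o=15→29, x=24→38.

24-35-25-19-16-29-38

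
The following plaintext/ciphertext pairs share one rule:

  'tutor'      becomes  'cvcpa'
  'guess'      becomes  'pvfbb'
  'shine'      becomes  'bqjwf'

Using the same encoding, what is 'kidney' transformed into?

The shift depends on letter class: consonant t→c is +9, but vowel u→v is +1. The rule splits by letter class: vowels +1, consonants +9.
On kidney: k(cons)+9=t, i(vowel)+1=j, d(cons)+9=m, n(cons)+9=w, e(vowel)+1=f, y(cons)+9=h.

tjmwfh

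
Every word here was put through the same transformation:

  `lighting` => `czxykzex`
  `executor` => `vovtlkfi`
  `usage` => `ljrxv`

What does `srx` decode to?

bag

Compare letters: l→c is +17, i→z is +17, g→x is +17 — a constant shift. Every letter moves 17 places later in the alphabet, wrapping around z→a.
Reversing it on srx: s−17=b, r−17=a, x−17=g.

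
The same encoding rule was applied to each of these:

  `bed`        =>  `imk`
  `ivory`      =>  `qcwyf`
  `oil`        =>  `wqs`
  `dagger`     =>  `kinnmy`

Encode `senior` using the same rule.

zmuqwy

The shift depends on letter class: consonant b→i is +7, but vowel e→m is +8. Vowels shift forward by 8 and consonants shift forward by 7.
For senior: s(cons)+7=z, e(vowel)+8=m, n(cons)+7=u, i(vowel)+8=q, o(vowel)+8=w, r(cons)+7=y.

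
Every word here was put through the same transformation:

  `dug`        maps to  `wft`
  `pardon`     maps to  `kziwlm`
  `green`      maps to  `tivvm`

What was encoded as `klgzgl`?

Each letter is replaced by its mirror in the alphabet: a↔z, b↔y, c↔x, and so on (the Atbash cipher).
Decoding klgzgl: k↔p, l↔o, g↔t, z↔a, g↔t, l↔o.

potato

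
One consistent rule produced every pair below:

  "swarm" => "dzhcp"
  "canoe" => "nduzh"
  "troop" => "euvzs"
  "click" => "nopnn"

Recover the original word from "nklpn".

cheek

Shifts by position in swarm: pos 0: s→d (+11), pos 1: w→z (+3), pos 2: a→h (+7), pos 3: r→c (+11), pos 4: m→p (+3) — repeating every 3. The shifts repeat in a cycle of length 3: positions 0,1,… shift by +11, +3, +7, then the pattern repeats.
Decoding nklpn: n−11=c, k−3=h, l−7=e, p−11=e, n−3=k.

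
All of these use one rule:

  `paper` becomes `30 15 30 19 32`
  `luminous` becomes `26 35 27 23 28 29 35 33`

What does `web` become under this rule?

37 19 16

p is letter #16 and maps to 30: an offset of 14. Each letter is replaced by its alphabet position (a=1..z=26) + 14.
Applying it to web: w=23→37, e=5→19, b=2→16.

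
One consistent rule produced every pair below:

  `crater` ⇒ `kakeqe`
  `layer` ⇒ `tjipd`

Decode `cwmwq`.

uncle

In crater: c→k is +8, r→a is +9, a→k is +10, t→e is +11 — the shift increases by 1 each position. Each letter shifts forward by (position + 8), i.e. 8, 9, 10, … — the shift grows by one for each successive letter.
Decoding cwmwq: c−8=u, w−9=n, m−10=c, w−11=l, q−12=e.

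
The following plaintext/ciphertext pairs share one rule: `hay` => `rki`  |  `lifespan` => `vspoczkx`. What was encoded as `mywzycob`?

Compare letters: h→r is +10, a→k is +10, y→i is +10 — a constant shift. Each letter is shifted forward by 10 in the alphabet (a Caesar shift of +10).
Reversing it on mywzycob: m−10=c, y−10=o, w−10=m, z−10=p, y−10=o, c−10=s, o−10=e, b−10=r.

composer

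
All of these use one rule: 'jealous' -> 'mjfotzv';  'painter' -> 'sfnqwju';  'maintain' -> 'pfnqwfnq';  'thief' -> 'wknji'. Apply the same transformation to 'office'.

The shift depends on letter class: consonant j→m is +3, but vowel e→j is +5. The rule splits by letter class: vowels +5, consonants +3.
Applying it to office: o(vowel)+5=t, f(cons)+3=i, f(cons)+3=i, i(vowel)+5=n, c(cons)+3=f, e(vowel)+5=j.

tiinfj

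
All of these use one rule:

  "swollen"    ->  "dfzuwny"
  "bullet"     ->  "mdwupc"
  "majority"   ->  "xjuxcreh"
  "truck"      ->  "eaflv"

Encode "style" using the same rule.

Shifts by position in swollen: pos 0: s→d (+11), pos 1: w→f (+9), pos 2: o→z (+11), pos 3: l→u (+9) — repeating every 2. The shifts repeat in a cycle of length 2: positions 0,1,… shift by +11, +9, then the pattern repeats.
Applying it to style: s+11=d, t+9=c, y+11=j, l+9=u, e+11=p.

dcjup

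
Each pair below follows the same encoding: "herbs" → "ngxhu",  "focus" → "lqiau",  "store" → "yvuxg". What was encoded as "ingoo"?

Shifts by position in herbs: pos 0: h→n (+6), pos 1: e→g (+2), pos 2: r→x (+6), pos 3: b→h (+6), pos 4: s→u (+2) — repeating every 3. A repeating key of period 3 is used — shifts +6, +2, +6 over and over.
Reversing it on ingoo: i−6=c, n−2=l, g−6=a, o−6=i, o−2=m.

claim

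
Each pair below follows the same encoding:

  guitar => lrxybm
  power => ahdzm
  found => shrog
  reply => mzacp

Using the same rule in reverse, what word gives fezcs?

g(6)→l(11) and u(20)→r(17) fit y≡19x+1 (mod 26); the inverse of 19 mod 26 is 11. This is an affine cipher: with a=0,…,z=25, each position x becomes (19x+1) mod 26.
Undoing it on fezcs: f(5)→11·(5−1)≡18=s; e(4)→11·(4−1)≡7=h; z(25)→11·(25−1)≡4=e; c(2)→11·(2−1)≡11=l; s(18)→11·(18−1)≡5=f (all mod 26).

shelf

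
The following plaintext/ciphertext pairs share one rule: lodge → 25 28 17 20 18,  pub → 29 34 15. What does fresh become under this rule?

19 31 18 32 21

The number is (letter's place in the alphabet, a=1) + 13.
For fresh: f=6→19, r=18→31, e=5→18, s=19→32, h=8→21.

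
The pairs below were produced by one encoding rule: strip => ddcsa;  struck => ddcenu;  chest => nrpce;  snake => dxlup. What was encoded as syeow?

hotel

Shifts by position in strip: pos 0: s→d (+11), pos 1: t→d (+10), pos 2: r→c (+11), pos 3: i→s (+10) — repeating every 2. It's a Vigenère-style cipher with numeric key [11,10]: position i shifts by key[i mod 2].
Decoding syeow: s−11=h, y−10=o, e−11=t, o−10=e, w−11=l.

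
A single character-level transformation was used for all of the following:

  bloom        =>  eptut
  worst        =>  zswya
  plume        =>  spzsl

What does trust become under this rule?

In bloom: b→e is +3, l→p is +4, o→t is +5, o→u is +6 — the shift increases by 1 each position. Letter i (0-indexed) is shifted by i+3, so successive shifts are 3, 4, 5, ….
For trust: t+3=w, r+4=v, u+5=z, s+6=y, t+7=a.

wvzya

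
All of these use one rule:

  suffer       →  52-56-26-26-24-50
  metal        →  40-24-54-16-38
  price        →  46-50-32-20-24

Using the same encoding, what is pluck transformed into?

46-38-56-20-36

s(#19)→52 and u(#21)→56: differences scale by 2, so n = 2·pos + 14. The formula is n = 2×(alphabet index, a=1) + 14.
Applying it to pluck: p=16→46, l=12→38, u=21→56, c=3→20, k=11→36.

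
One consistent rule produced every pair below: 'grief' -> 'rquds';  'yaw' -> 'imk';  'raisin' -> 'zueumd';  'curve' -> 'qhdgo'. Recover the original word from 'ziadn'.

The output letters match the input read backwards, each shifted +12: grief reversed is feirg. The word is reversed, then every letter is shifted forward by 12.
Undoing it on ziadn: shift back: z−12=n, i−12=w, a−12=o, d−12=r, n−12=b → nworb; then reverse → brown.

brown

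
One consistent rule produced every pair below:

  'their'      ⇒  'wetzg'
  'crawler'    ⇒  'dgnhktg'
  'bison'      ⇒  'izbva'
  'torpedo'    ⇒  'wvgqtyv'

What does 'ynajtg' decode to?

danger

Each letter's alphabet position (a=0..z=25) is mapped through 21·x+13 mod 26 — an affine cipher.
Reversing it on ynajtg: y(24)→5·(24−13)≡3=d; n(13)→5·(13−13)≡0=a; a(0)→5·(0−13)≡13=n; j(9)→5·(9−13)≡6=g; t(19)→5·(19−13)≡4=e; g(6)→5·(6−13)≡17=r (all mod 26).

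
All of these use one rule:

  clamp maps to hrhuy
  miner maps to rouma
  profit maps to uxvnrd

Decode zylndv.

In clamp: c→h is +5, l→r is +6, a→h is +7, m→u is +8 — the shift increases by 1 each position. Letter i (0-indexed) is shifted by i+5, so successive shifts are 5, 6, 7, ….
Decoding zylndv: z−5=u, y−6=s, l−7=e, n−8=f, d−9=u, v−10=l.

useful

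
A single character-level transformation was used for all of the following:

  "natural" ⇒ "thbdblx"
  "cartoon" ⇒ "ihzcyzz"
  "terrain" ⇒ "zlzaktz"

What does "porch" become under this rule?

The shift increases by 1 at each position, starting from +6: 6, 7, 8, ….
On porch: p+6=v, o+7=v, r+8=z, c+9=l, h+10=r.

vvzlr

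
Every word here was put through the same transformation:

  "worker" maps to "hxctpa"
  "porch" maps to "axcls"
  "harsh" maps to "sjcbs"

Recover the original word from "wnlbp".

A repeating key of period 2 is used — shifts +11, +9 over and over.
Reversing it on wnlbp: w−11=l, n−9=e, l−11=a, b−9=s, p−11=e.

lease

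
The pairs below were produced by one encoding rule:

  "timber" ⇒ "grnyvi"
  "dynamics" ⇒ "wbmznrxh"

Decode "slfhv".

house

Each pair mirrors across the alphabet (t↔g, i↔r, m↔n): positions sum to 25. Letters are reflected about the middle of the alphabet (position → 25−position): Atbash.
Undoing it on slfhv: s↔h, l↔o, f↔u, h↔s, v↔e.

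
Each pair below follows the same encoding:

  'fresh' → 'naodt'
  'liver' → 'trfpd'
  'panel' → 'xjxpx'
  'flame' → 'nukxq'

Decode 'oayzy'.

In fresh: f→n is +8, r→a is +9, e→o is +10, s→d is +11 — the shift increases by 1 each position. Letter i (0-indexed) is shifted by i+8, so successive shifts are 8, 9, 10, ….
Reversing it on oayzy: o−8=g, a−9=r, y−10=o, z−11=o, y−12=m.

groom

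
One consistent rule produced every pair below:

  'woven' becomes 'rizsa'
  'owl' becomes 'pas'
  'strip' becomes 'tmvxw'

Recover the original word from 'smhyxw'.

The output letters match the input read backwards, each shifted +4: woven reversed is nevow. Two steps: reverse the string, then apply a Caesar shift of +4.
Undoing it on smhyxw: shift back: s−4=o, m−4=i, h−4=d, y−4=u, x−4=t, w−4=s → oiduts; then reverse → studio.

studio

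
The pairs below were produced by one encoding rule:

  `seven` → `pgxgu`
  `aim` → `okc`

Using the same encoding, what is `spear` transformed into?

tcgru

The word is reversed, then every letter is shifted forward by 2.
For spear: reverse → raeps; then shift: r+2=t, a+2=c, e+2=g, p+2=r, s+2=u.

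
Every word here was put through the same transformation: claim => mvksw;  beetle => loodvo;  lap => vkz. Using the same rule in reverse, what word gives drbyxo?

Compare letters: c→m is +10, l→v is +10, a→k is +10 — a constant shift. Each letter is shifted forward by 10 in the alphabet (a Caesar shift of +10).
Decoding drbyxo: d−10=t, r−10=h, b−10=r, y−10=o, x−10=n, o−10=e.

throne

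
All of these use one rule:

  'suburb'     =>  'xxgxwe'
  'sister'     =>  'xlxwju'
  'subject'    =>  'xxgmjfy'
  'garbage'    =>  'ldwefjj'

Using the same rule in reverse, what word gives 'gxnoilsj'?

building

Shifts by position in suburb: pos 0: s→x (+5), pos 1: u→x (+3), pos 2: b→g (+5), pos 3: u→x (+3) — repeating every 2. A repeating key of period 2 is used — shifts +5, +3 over and over.
Decoding gxnoilsj: g−5=b, x−3=u, n−5=i, o−3=l, i−5=d, l−3=i, s−5=n, j−3=g.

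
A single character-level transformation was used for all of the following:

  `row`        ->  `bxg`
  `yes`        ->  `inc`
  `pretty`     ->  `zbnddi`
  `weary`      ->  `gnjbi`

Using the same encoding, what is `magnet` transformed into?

The shift depends on letter class: consonant r→b is +10, but vowel o→x is +9. Two shifts are in play — +9 for a/e/i/o/u, +10 for every other letter.
Applying it to magnet: m(cons)+10=w, a(vowel)+9=j, g(cons)+10=q, n(cons)+10=x, e(vowel)+9=n, t(cons)+10=d.

wjqxnd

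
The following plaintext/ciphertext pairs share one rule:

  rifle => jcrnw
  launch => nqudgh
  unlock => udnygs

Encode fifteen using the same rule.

r(17)→j(9) and i(8)→c(2) fit y≡21x+16 (mod 26); the inverse of 21 mod 26 is 5. This is an affine cipher: with a=0,…,z=25, each position x becomes (21x+16) mod 26.
On fifteen: f(5)→21·5+16≡17=r; i(8)→21·8+16≡2=c; f(5)→21·5+16≡17=r; t(19)→21·19+16≡25=z; e(4)→21·4+16≡22=w; e(4)→21·4+16≡22=w; n(13)→21·13+16≡3=d (all mod 26).

rcrzwwd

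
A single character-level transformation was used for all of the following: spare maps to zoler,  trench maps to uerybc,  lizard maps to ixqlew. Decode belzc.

crash

s(18)→z(25) and p(15)→o(14) fit y≡21x+11 (mod 26); the inverse of 21 mod 26 is 5. Treating letters as 0–25, the rule is x ↦ 21x + 11 (mod 26).
Reversing it on belzc: b(1)→5·(1−11)≡2=c; e(4)→5·(4−11)≡17=r; l(11)→5·(11−11)≡0=a; z(25)→5·(25−11)≡18=s; c(2)→5·(2−11)≡7=h (all mod 26).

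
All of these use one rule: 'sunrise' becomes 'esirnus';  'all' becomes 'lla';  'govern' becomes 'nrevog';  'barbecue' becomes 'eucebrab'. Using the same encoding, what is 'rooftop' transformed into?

potfoor

The output letters match the input read backwards: sunrise reversed is esirnus. The word is simply reversed.
On rooftop: reverse → potfoor.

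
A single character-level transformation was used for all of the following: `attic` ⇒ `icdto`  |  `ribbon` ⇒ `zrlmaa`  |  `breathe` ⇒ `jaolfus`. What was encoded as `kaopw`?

In attic: a→i is +8, t→c is +9, t→d is +10, i→t is +11 — the shift increases by 1 each position. Each letter shifts forward by (position + 8), i.e. 8, 9, 10, … — the shift grows by one for each successive letter.
Undoing it on kaopw: k−8=c, a−9=r, o−10=e, p−11=e, w−12=k.

creek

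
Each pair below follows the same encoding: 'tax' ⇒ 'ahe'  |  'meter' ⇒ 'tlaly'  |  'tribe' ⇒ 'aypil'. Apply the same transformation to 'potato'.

Compare letters: t→a is +7, a→h is +7, x→e is +7 — a constant shift. This is a Caesar cipher with shift 7.
On potato: p+7=w, o+7=v, t+7=a, a+7=h, t+7=a, o+7=v.

wvahav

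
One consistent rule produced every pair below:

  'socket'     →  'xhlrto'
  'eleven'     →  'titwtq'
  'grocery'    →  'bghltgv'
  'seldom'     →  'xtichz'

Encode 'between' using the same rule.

utonttq

s(18)→x(23) and o(14)→h(7) fit y≡17x+3 (mod 26); the inverse of 17 mod 26 is 23. This is an affine cipher: with a=0,…,z=25, each position x becomes (17x+3) mod 26.
Applying it to between: b(1)→17·1+3≡20=u; e(4)→17·4+3≡19=t; t(19)→17·19+3≡14=o; w(22)→17·22+3≡13=n; e(4)→17·4+3≡19=t; e(4)→17·4+3≡19=t; n(13)→17·13+3≡16=q (all mod 26).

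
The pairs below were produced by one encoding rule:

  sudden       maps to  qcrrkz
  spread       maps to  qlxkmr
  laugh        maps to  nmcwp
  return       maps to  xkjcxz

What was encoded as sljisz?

option

s(18)→q(16) and u(20)→c(2) fit y≡19x+12 (mod 26); the inverse of 19 mod 26 is 11. Treating letters as 0–25, the rule is x ↦ 19x + 12 (mod 26).
Reversing it on sljisz: s(18)→11·(18−12)≡14=o; l(11)→11·(11−12)≡15=p; j(9)→11·(9−12)≡19=t; i(8)→11·(8−12)≡8=i; s(18)→11·(18−12)≡14=o; z(25)→11·(25−12)≡13=n (all mod 26).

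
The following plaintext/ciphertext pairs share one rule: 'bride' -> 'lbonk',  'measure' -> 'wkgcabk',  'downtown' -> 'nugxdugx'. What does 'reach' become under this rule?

bkgmr

The shift depends on letter class: consonant b→l is +10, but vowel i→o is +6. Vowels shift forward by 6 and consonants shift forward by 10.
Applying it to reach: r(cons)+10=b, e(vowel)+6=k, a(vowel)+6=g, c(cons)+10=m, h(cons)+10=r.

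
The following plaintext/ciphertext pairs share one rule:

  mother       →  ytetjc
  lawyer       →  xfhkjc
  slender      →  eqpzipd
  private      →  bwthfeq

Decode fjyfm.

Shifts by position in mother: pos 0: m→y (+12), pos 1: o→t (+5), pos 2: t→e (+11), pos 3: h→t (+12), pos 4: e→j (+5), pos 5: r→c (+11) — repeating every 3. The shifts repeat in a cycle of length 3: positions 0,1,… shift by +12, +5, +11, then the pattern repeats.
Undoing it on fjyfm: f−12=t, j−5=e, y−11=n, f−12=t, m−5=h.

tenth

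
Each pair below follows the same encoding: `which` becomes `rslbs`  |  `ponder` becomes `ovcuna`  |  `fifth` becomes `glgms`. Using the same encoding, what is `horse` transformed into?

w(22)→r(17) and h(7)→s(18) fit y≡19x+15 (mod 26); the inverse of 19 mod 26 is 11. This is an affine cipher: with a=0,…,z=25, each position x becomes (19x+15) mod 26.
For horse: h(7)→19·7+15≡18=s; o(14)→19·14+15≡21=v; r(17)→19·17+15≡0=a; s(18)→19·18+15≡19=t; e(4)→19·4+15≡13=n (all mod 26).

svatn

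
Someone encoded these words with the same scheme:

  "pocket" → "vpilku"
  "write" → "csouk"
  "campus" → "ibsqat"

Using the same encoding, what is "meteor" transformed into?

Shifts by position in pocket: pos 0: p→v (+6), pos 1: o→p (+1), pos 2: c→i (+6), pos 3: k→l (+1) — repeating every 2. It's a Vigenère-style cipher with numeric key [6,1]: position i shifts by key[i mod 2].
Applying it to meteor: m+6=s, e+1=f, t+6=z, e+1=f, o+6=u, r+1=s.

sfzfus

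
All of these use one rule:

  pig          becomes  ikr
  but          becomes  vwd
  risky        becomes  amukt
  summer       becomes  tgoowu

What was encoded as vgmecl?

jacket

The output letters match the input read backwards, each shifted +2: pig reversed is gip. The word is reversed, then every letter is shifted forward by 2.
Decoding vgmecl: shift back: v−2=t, g−2=e, m−2=k, e−2=c, c−2=a, l−2=j → tekcaj; then reverse → jacket.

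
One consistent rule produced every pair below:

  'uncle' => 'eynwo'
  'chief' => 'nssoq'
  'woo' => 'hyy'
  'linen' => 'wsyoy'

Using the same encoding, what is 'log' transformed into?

wyr

The rule splits by letter class: vowels +10, consonants +11.
Applying it to log: l(cons)+11=w, o(vowel)+10=y, g(cons)+11=r.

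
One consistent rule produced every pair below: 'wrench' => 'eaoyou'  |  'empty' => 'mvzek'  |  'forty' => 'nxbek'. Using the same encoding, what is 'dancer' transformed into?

In wrench: w→e is +8, r→a is +9, e→o is +10, n→y is +11 — the shift increases by 1 each position. The shift increases by 1 at each position, starting from +8: 8, 9, 10, ….
For dancer: d+8=l, a+9=j, n+10=x, c+11=n, e+12=q, r+13=e.

ljxnqe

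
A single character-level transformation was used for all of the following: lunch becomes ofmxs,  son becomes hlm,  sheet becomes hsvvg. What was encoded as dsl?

Each pair mirrors across the alphabet (l↔o, u↔f, n↔m): positions sum to 25. This is the alphabet-reversal cipher (Atbash): a becomes z, b becomes y, etc.
Decoding dsl: d↔w, s↔h, l↔o.

who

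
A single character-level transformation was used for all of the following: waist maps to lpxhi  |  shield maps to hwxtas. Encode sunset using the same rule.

hjchti

This is a Caesar cipher with shift 15.
On sunset: s+15=h, u+15=j, n+15=c, s+15=h, e+15=t, t+15=i.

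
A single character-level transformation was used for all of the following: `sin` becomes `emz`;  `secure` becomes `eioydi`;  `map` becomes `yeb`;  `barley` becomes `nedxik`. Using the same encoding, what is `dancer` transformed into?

The shift depends on letter class: consonant s→e is +12, but vowel i→m is +4. Vowels shift forward by 4 and consonants shift forward by 12.
Applying it to dancer: d(cons)+12=p, a(vowel)+4=e, n(cons)+12=z, c(cons)+12=o, e(vowel)+4=i, r(cons)+12=d.

pezoid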